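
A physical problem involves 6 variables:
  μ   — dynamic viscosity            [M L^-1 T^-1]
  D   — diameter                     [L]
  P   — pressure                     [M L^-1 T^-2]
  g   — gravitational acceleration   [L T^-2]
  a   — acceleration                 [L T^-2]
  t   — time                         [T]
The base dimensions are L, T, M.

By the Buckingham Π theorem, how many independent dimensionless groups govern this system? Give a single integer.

3

Dimensional matrix (L×T×M by μ×D×P×g×a×t):
  L: [-1  1 -1  1  1  0]
  T: [-1  0 -2 -2 -2  1]
  M: [ 1  0  1  0  0  0]
Echelon form has 3 nonzero rows (pivots: μ,D,P)
6 vars − rank 3 = 3 Π groups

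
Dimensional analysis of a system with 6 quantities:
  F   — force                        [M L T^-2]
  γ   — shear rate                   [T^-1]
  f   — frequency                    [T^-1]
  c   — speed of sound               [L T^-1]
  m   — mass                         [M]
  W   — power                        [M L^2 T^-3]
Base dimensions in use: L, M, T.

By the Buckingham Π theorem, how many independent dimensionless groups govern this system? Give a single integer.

3

Write exponents as rows L,M,T / cols F,γ,f,c,m,W:
  L: [ 1  0  0  1  0  2]
  M: [ 1  0  0  0  1  1]
  T: [-2 -1 -1 -1  0 -3]
RREF → pivots at {F,γ,c} ⇒ r = 3
6 vars − rank 3 = 3 Π groups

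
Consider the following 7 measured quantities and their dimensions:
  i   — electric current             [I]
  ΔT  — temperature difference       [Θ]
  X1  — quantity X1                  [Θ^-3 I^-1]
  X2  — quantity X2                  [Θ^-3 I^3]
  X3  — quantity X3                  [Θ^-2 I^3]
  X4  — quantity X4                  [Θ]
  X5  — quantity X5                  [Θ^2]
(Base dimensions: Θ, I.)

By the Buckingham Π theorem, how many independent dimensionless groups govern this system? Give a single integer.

5

Dimensional matrix (Θ×I by i×ΔT×X1×X2×X3×X4×X5):
  Θ: [ 0  1 -3 -3 -2  1  2]
  I: [ 1  0 -1  3  3  0  0]
RREF → pivots at {i,ΔT} ⇒ r = 2
Π count = n − r = 7 − 2 = 5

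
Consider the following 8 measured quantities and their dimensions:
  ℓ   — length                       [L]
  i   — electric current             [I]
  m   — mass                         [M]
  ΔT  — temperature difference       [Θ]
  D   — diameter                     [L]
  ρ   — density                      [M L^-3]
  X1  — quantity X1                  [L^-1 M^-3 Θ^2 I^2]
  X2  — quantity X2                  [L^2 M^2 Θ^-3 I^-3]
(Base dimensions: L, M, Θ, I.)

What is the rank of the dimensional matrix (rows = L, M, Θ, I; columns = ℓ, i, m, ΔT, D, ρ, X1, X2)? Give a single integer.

4

Dimensional matrix (L×M×Θ×I by ℓ×i×m×ΔT×D×ρ×X1×X2):
  L: [ 1  0  0  0  1 -3 -1  2]
  M: [ 0  0  1  0  0  1 -3  2]
  Θ: [ 0  0  0  1  0  0  2 -3]
  I: [ 0  1  0  0  0  0  2 -3]
Echelon form has 4 nonzero rows (pivots: ℓ,i,m,ΔT)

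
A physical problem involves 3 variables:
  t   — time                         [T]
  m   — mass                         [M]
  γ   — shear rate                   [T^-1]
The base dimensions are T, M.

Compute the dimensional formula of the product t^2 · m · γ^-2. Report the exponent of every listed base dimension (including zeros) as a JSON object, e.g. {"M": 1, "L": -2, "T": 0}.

{"T": 4, "M": 1}

Exponent matrix [T,M] × [t,m,γ]:
  T: [ 1  0 -1]
  M: [ 0  1  0]
  [T]: (2)·1+(1)·0+(-2)·-1 = 4
  [M]: (2)·0+(1)·1+(-2)·0 = 1
⇒ T^4 M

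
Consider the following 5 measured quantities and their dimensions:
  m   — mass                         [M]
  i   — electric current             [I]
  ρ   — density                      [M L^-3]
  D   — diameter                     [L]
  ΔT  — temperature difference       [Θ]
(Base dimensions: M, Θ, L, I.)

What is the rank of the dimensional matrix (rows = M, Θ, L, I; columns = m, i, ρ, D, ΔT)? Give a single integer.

Dimensional matrix (M×Θ×L×I by m×i×ρ×D×ΔT):
  M: [ 1  0  1  0  0]
  Θ: [ 0  0  0  0  1]
  L: [ 0  0 -3  1  0]
  I: [ 0  1  0  0  0]
Row reduction gives pivot columns m,i,ρ,ΔT; rank = 4

4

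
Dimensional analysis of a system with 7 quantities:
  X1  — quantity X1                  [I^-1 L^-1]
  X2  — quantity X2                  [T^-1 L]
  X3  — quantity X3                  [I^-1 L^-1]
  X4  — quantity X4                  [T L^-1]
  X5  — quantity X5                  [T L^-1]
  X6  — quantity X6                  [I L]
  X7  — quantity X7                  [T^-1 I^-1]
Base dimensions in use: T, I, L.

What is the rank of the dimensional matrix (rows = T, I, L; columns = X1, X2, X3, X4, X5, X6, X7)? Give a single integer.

2

Exponent matrix [T,I,L] × [X1,X2,X3,X4,X5,X6,X7]:
  T: [ 0 -1  0  1  1  0 -1]
  I: [-1  0 -1  0  0  1 -1]
  L: [-1  1 -1 -1 -1  1  0]
Echelon form has 2 nonzero rows (pivots: X1,X2)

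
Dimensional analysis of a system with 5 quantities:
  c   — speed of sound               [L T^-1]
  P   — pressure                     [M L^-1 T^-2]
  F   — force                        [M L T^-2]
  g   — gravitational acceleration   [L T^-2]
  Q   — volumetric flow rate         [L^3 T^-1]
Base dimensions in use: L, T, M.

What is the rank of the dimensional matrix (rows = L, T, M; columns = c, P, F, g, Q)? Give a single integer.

Write exponents as rows L,T,M / cols c,P,F,g,Q:
  L: [ 1 -1  1  1  3]
  T: [-1 -2 -2 -2 -1]
  M: [ 0  1  1  0  0]
Row reduction gives pivot columns c,P,F; rank = 3

3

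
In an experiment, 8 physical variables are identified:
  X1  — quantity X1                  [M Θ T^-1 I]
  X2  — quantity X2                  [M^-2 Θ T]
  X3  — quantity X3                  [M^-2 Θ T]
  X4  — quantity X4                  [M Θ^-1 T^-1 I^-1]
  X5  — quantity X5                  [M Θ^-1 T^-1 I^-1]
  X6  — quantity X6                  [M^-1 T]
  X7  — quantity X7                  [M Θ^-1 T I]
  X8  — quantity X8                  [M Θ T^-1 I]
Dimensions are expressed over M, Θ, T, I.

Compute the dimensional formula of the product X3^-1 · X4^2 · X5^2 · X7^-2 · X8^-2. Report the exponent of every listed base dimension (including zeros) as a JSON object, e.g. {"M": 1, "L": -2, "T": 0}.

Dimensional matrix (M×Θ×T×I by X1×X2×X3×X4×X5×X6×X7×X8):
  M: [ 1 -2 -2  1  1 -1  1  1]
  Θ: [ 1  1  1 -1 -1  0 -1  1]
  T: [-1  1  1 -1 -1  1  1 -1]
  I: [ 1  0  0 -1 -1  0  1  1]
  [M]: (-1)·-2+(2)·1+(2)·1+(-2)·1+(-2)·1 = 2
  [Θ]: (-1)·1+(2)·-1+(2)·-1+(-2)·-1+(-2)·1 = -5
  [T]: (-1)·1+(2)·-1+(2)·-1+(-2)·1+(-2)·-1 = -5
  [I]: (-1)·0+(2)·-1+(2)·-1+(-2)·1+(-2)·1 = -8
⇒ M^2 Θ^-5 T^-5 I^-8

{"M": 2, "Θ": -5, "T": -5, "I": -8}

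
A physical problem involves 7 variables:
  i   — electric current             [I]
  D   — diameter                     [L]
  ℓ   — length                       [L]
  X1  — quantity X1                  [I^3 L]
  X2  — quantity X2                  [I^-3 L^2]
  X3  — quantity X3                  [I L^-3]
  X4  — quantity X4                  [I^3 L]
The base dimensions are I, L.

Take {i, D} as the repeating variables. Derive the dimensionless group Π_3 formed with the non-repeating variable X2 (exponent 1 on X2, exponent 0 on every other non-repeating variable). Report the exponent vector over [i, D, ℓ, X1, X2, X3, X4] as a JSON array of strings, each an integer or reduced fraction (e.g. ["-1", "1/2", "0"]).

["3", "-2", "0", "0", "1", "0", "0"]

Dimensional matrix (I×L by i×D×ℓ×X1×X2×X3×X4):
  I: [ 1  0  0  3 -3  1  3]
  L: [ 0  1  1  1  2 -3  1]
Row reduction gives pivot columns i,D; rank = 2
Pivot set = {i,D}, free = {ℓ,X1,X2,X3,X4}
RREF:
  r0: [   1    0    0    3   -3    1    3]
  r1: [   0    1    1    1    2   -3    1]
Fix exponent of X2 at 1, ℓ at 0, X1 at 0, X3 at 0, X4 at 0; solve each RREF row for its pivot's exponent:
  r0: exp(i) + (-3)·1 = 0 ⇒ exp(i) = 3
  r1: exp(D) + (2)·1 = 0 ⇒ exp(D) = -2
Π_3 = i^3 · D^-2 · X2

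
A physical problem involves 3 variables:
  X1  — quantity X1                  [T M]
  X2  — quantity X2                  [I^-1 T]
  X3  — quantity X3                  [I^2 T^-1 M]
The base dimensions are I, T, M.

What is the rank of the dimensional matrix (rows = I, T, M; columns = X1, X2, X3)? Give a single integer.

Write exponents as rows I,T,M / cols X1,X2,X3:
  I: [ 0 -1  2]
  T: [ 1  1 -1]
  M: [ 1  0  1]
Echelon form has 2 nonzero rows (pivots: X1,X2)

2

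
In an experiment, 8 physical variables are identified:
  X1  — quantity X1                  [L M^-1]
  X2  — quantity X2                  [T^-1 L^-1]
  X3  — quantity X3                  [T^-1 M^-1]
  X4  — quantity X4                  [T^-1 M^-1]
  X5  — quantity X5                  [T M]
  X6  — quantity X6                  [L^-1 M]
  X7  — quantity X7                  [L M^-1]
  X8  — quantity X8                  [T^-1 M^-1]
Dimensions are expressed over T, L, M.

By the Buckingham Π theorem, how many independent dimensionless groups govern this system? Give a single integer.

6

Dimensional matrix (T×L×M by X1×X2×X3×X4×X5×X6×X7×X8):
  T: [ 0 -1 -1 -1  1  0  0 -1]
  L: [ 1 -1  0  0  0 -1  1  0]
  M: [-1  0 -1 -1  1  1 -1 -1]
RREF → pivots at {X1,X2} ⇒ r = 2
n=8, r=2 ⇒ 6 dimensionless groups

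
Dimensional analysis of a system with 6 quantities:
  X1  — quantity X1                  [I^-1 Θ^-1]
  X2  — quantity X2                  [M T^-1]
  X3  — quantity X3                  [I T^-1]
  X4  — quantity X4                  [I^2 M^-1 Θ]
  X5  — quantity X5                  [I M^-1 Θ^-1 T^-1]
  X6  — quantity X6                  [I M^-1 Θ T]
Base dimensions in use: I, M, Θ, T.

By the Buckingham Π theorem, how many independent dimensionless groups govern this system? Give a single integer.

3

Write exponents as rows I,M,Θ,T / cols X1,X2,X3,X4,X5,X6:
  I: [-1  0  1  2  1  1]
  M: [ 0  1  0 -1 -1 -1]
  Θ: [-1  0  0  1 -1  1]
  T: [ 0 -1 -1  0 -1  1]
RREF → pivots at {X1,X2,X3} ⇒ r = 3
n=6, r=3 ⇒ 3 dimensionless groups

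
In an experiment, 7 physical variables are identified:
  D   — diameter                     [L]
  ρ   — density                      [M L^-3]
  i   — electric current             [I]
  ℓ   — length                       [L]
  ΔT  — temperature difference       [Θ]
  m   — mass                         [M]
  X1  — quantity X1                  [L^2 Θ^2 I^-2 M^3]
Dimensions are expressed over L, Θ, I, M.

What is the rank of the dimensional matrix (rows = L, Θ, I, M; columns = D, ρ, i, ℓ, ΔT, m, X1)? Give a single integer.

Write exponents as rows L,Θ,I,M / cols D,ρ,i,ℓ,ΔT,m,X1:
  L: [ 1 -3  0  1  0  0  2]
  Θ: [ 0  0  0  0  1  0  2]
  I: [ 0  0  1  0  0  0 -2]
  M: [ 0  1  0  0  0  1  3]
RREF → pivots at {D,ρ,i,ΔT} ⇒ r = 4

4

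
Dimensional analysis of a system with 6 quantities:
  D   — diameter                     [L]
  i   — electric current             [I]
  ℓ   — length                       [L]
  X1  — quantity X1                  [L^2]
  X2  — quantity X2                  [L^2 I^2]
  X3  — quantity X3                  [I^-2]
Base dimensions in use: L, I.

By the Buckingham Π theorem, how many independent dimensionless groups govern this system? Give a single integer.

4

Write exponents as rows L,I / cols D,i,ℓ,X1,X2,X3:
  L: [ 1  0  1  2  2  0]
  I: [ 0  1  0  0  2 -2]
Echelon form has 2 nonzero rows (pivots: D,i)
6 vars − rank 2 = 4 Π groups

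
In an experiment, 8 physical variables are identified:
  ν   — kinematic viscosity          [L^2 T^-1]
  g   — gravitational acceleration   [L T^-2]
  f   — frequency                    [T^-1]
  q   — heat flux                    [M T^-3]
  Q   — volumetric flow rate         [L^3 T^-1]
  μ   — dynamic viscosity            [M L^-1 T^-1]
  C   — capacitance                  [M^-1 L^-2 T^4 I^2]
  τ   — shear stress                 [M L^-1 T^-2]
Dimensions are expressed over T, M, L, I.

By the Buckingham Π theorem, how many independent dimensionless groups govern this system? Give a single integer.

Write exponents as rows T,M,L,I / cols ν,g,f,q,Q,μ,C,τ:
  T: [-1 -2 -1 -3 -1 -1  4 -2]
  M: [ 0  0  0  1  0  1 -1  1]
  L: [ 2  1  0  0  3 -1 -2 -1]
  I: [ 0  0  0  0  0  0  2  0]
RREF → pivots at {ν,g,q,C} ⇒ r = 4
Π count = n − r = 8 − 4 = 4

4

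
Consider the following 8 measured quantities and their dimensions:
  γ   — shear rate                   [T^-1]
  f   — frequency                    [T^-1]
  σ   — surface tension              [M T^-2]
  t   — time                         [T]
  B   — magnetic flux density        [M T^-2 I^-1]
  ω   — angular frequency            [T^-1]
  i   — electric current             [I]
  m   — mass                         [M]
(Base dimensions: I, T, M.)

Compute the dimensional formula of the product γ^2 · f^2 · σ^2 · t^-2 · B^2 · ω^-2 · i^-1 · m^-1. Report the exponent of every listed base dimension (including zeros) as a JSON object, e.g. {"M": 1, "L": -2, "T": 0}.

Dimensional matrix (I×T×M by γ×f×σ×t×B×ω×i×m):
  I: [ 0  0  0  0 -1  0  1  0]
  T: [-1 -1 -2  1 -2 -1  0  0]
  M: [ 0  0  1  0  1  0  0  1]
  [I]: (2)·0+(2)·0+(2)·0+(-2)·0+(2)·-1+(-2)·0+(-1)·1+(-1)·0 = -3
  [T]: (2)·-1+(2)·-1+(2)·-2+(-2)·1+(2)·-2+(-2)·-1+(-1)·0+(-1)·0 = -12
  [M]: (2)·0+(2)·0+(2)·1+(-2)·0+(2)·1+(-2)·0+(-1)·0+(-1)·1 = 3
⇒ I^-3 T^-12 M^3

{"I": -3, "T": -12, "M": 3}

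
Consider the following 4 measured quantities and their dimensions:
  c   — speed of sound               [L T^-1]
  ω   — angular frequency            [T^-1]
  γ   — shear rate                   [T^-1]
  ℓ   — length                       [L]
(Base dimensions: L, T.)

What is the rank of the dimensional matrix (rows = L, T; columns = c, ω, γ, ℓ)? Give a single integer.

Exponent matrix [L,T] × [c,ω,γ,ℓ]:
  L: [ 1  0  0  1]
  T: [-1 -1 -1  0]
Echelon form has 2 nonzero rows (pivots: c,ω)

2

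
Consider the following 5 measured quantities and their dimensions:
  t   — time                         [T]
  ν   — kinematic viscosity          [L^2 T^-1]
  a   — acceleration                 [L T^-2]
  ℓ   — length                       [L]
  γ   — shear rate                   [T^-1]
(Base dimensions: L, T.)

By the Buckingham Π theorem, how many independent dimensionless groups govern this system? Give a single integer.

3

Exponent matrix [L,T] × [t,ν,a,ℓ,γ]:
  L: [ 0  2  1  1  0]
  T: [ 1 -1 -2  0 -1]
Row reduction gives pivot columns t,ν; rank = 2
Π count = n − r = 5 − 2 = 3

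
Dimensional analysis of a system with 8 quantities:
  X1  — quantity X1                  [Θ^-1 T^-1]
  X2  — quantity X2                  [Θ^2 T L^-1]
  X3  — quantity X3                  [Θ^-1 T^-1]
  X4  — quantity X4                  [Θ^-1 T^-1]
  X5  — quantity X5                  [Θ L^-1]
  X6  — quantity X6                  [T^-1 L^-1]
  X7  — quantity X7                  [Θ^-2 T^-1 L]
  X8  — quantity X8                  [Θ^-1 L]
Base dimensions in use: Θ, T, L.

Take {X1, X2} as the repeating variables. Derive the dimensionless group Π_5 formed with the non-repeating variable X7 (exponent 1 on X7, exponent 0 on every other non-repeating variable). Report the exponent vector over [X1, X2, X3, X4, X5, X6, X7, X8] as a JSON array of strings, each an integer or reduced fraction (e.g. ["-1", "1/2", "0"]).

Exponent matrix [Θ,T,L] × [X1,X2,X3,X4,X5,X6,X7,X8]:
  Θ: [-1  2 -1 -1  1  0 -2 -1]
  T: [-1  1 -1 -1  0 -1 -1  0]
  L: [ 0 -1  0  0 -1 -1  1  1]
Echelon form has 2 nonzero rows (pivots: X1,X2)
Pivot set = {X1,X2}, free = {X3,X4,X5,X6,X7,X8}
RREF:
  r0: [   1    0    1    1    1    2    0   -1]
  r1: [   0    1    0    0    1    1   -1   -1]
  r2: [   0    0    0    0    0    0    0    0]
Fix exponent of X7 at 1, X3 at 0, X4 at 0, X5 at 0, X6 at 0, X8 at 0; solve each RREF row for its pivot's exponent:
  r0: exp(X1) + (0)·1 = 0 ⇒ exp(X1) = 0
  r1: exp(X2) + (-1)·1 = 0 ⇒ exp(X2) = 1
Π_5 = X2 · X7

["0", "1", "0", "0", "0", "0", "1", "0"]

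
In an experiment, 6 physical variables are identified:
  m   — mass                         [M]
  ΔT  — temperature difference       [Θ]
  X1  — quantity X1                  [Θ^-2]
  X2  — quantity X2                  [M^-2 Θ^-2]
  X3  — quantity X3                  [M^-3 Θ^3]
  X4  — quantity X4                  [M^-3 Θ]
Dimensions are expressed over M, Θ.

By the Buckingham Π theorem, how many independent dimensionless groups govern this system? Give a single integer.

Dimensional matrix (M×Θ by m×ΔT×X1×X2×X3×X4):
  M: [ 1  0  0 -2 -3 -3]
  Θ: [ 0  1 -2 -2  3  1]
Echelon form has 2 nonzero rows (pivots: m,ΔT)
6 vars − rank 2 = 4 Π groups

4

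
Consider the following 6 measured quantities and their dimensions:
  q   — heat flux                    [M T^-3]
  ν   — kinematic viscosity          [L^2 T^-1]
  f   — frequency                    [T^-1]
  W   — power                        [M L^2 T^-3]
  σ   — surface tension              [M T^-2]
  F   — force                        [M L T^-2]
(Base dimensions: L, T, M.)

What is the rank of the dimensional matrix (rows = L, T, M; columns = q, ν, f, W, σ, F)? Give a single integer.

3

Exponent matrix [L,T,M] × [q,ν,f,W,σ,F]:
  L: [ 0  2  0  2  0  1]
  T: [-3 -1 -1 -3 -2 -2]
  M: [ 1  0  0  1  1  1]
Row reduction gives pivot columns q,ν,f; rank = 3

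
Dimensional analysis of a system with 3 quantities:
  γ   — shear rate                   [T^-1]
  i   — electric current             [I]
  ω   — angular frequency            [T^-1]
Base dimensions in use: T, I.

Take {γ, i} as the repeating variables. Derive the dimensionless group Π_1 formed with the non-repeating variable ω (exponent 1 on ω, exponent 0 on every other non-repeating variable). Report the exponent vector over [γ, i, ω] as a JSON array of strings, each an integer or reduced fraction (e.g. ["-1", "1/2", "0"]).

["-1", "0", "1"]

Write exponents as rows T,I / cols γ,i,ω:
  T: [-1  0 -1]
  I: [ 0  1  0]
RREF → pivots at {γ,i} ⇒ r = 2
Pivot set = {γ,i}, free = {ω}
RREF:
  r0: [   1    0    1]
  r1: [   0    1    0]
Fix exponent of ω at 1; solve each RREF row for its pivot's exponent:
  r0: exp(γ) + (1)·1 = 0 ⇒ exp(γ) = -1
  r1: exp(i) + (0)·1 = 0 ⇒ exp(i) = 0
Π_1 = γ^-1 · ω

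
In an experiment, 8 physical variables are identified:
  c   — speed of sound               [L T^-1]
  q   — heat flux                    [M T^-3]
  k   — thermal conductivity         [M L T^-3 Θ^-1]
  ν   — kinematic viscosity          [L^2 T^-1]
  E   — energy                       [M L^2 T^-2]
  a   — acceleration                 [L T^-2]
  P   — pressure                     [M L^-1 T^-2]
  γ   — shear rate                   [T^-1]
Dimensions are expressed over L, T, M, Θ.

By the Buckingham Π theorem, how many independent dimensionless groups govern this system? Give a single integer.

Exponent matrix [L,T,M,Θ] × [c,q,k,ν,E,a,P,γ]:
  L: [ 1  0  1  2  2  1 -1  0]
  T: [-1 -3 -3 -1 -2 -2 -2 -1]
  M: [ 0  1  1  0  1  0  1  0]
  Θ: [ 0  0 -1  0  0  0  0  0]
Row reduction gives pivot columns c,q,k,ν; rank = 4
n=8, r=4 ⇒ 4 dimensionless groups

4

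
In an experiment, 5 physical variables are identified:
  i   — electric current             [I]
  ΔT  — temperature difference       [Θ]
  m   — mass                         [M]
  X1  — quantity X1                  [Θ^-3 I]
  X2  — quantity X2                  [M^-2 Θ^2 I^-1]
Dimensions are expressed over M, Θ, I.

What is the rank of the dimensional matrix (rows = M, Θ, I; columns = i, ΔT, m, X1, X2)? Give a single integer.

3

Dimensional matrix (M×Θ×I by i×ΔT×m×X1×X2):
  M: [ 0  0  1  0 -2]
  Θ: [ 0  1  0 -3  2]
  I: [ 1  0  0  1 -1]
RREF → pivots at {i,ΔT,m} ⇒ r = 3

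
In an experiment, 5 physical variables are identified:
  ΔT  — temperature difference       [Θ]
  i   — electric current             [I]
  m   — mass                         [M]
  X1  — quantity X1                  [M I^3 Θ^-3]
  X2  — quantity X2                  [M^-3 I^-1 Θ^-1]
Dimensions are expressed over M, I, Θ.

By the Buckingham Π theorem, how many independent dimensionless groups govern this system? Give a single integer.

Write exponents as rows M,I,Θ / cols ΔT,i,m,X1,X2:
  M: [ 0  0  1  1 -3]
  I: [ 0  1  0  3 -1]
  Θ: [ 1  0  0 -3 -1]
Row reduction gives pivot columns ΔT,i,m; rank = 3
n=5, r=3 ⇒ 2 dimensionless groups

2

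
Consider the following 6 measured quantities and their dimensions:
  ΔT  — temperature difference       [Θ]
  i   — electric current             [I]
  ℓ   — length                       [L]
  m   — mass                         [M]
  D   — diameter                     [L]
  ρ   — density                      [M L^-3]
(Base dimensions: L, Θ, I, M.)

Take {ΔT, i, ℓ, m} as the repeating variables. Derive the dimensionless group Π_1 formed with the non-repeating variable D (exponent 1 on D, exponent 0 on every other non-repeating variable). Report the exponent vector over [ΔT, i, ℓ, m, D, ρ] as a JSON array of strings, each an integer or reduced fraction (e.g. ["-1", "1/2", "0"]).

["0", "0", "-1", "0", "1", "0"]

Dimensional matrix (L×Θ×I×M by ΔT×i×ℓ×m×D×ρ):
  L: [ 0  0  1  0  1 -3]
  Θ: [ 1  0  0  0  0  0]
  I: [ 0  1  0  0  0  0]
  M: [ 0  0  0  1  0  1]
Echelon form has 4 nonzero rows (pivots: ΔT,i,ℓ,m)
Pivot set = {ΔT,i,ℓ,m}, free = {D,ρ}
RREF:
  r0: [   1    0    0    0    0    0]
  r1: [   0    1    0    0    0    0]
  r2: [   0    0    1    0    1   -3]
  r3: [   0    0    0    1    0    1]
Fix exponent of D at 1, ρ at 0; solve each RREF row for its pivot's exponent:
  r0: exp(ΔT) + (0)·1 = 0 ⇒ exp(ΔT) = 0
  r1: exp(i) + (0)·1 = 0 ⇒ exp(i) = 0
  r2: exp(ℓ) + (1)·1 = 0 ⇒ exp(ℓ) = -1
  r3: exp(m) + (0)·1 = 0 ⇒ exp(m) = 0
Π_1 = ℓ^-1 · D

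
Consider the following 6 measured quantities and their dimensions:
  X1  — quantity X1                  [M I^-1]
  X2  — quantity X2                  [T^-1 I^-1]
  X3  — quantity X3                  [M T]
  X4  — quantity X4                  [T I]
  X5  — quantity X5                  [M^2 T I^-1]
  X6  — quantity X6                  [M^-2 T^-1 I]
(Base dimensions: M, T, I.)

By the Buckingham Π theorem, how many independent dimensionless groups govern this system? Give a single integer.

Dimensional matrix (M×T×I by X1×X2×X3×X4×X5×X6):
  M: [ 1  0  1  0  2 -2]
  T: [ 0 -1  1  1  1 -1]
  I: [-1 -1  0  1 -1  1]
Row reduction gives pivot columns X1,X2; rank = 2
6 vars − rank 2 = 4 Π groups

4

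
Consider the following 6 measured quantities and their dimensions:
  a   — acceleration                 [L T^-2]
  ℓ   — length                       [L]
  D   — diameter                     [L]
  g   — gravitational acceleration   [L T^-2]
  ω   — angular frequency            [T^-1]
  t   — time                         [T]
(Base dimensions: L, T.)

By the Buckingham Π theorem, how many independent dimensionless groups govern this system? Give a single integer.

Exponent matrix [L,T] × [a,ℓ,D,g,ω,t]:
  L: [ 1  1  1  1  0  0]
  T: [-2  0  0 -2 -1  1]
Row reduction gives pivot columns a,ℓ; rank = 2
Π count = n − r = 6 − 2 = 4

4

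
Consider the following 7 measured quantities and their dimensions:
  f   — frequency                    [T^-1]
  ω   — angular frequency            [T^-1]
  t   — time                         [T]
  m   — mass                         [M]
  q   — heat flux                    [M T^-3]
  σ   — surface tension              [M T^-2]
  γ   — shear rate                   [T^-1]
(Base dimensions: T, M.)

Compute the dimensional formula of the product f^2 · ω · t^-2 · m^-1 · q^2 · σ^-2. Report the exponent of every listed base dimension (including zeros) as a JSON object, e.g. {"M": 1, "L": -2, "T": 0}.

{"T": -7, "M": -1}

Dimensional matrix (T×M by f×ω×t×m×q×σ×γ):
  T: [-1 -1  1  0 -3 -2 -1]
  M: [ 0  0  0  1  1  1  0]
  [T]: (2)·-1+(1)·-1+(-2)·1+(-1)·0+(2)·-3+(-2)·-2 = -7
  [M]: (2)·0+(1)·0+(-2)·0+(-1)·1+(2)·1+(-2)·1 = -1
⇒ T^-7 M^-1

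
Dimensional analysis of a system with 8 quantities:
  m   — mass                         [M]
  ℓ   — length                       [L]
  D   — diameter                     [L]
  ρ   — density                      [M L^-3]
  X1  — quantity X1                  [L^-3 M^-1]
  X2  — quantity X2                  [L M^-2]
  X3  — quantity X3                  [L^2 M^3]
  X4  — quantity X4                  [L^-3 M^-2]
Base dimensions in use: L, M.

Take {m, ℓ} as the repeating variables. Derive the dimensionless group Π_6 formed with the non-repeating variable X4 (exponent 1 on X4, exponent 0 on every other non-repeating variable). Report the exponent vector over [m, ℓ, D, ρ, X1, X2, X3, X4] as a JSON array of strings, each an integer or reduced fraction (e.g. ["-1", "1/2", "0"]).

["2", "3", "0", "0", "0", "0", "0", "1"]

Exponent matrix [L,M] × [m,ℓ,D,ρ,X1,X2,X3,X4]:
  L: [ 0  1  1 -3 -3  1  2 -3]
  M: [ 1  0  0  1 -1 -2  3 -2]
RREF → pivots at {m,ℓ} ⇒ r = 2
Pivot set = {m,ℓ}, free = {D,ρ,X1,X2,X3,X4}
RREF:
  r0: [   1    0    0    1   -1   -2    3   -2]
  r1: [   0    1    1   -3   -3    1    2   -3]
Fix exponent of X4 at 1, D at 0, ρ at 0, X1 at 0, X2 at 0, X3 at 0; solve each RREF row for its pivot's exponent:
  r0: exp(m) + (-2)·1 = 0 ⇒ exp(m) = 2
  r1: exp(ℓ) + (-3)·1 = 0 ⇒ exp(ℓ) = 3
Π_6 = m^2 · ℓ^3 · X4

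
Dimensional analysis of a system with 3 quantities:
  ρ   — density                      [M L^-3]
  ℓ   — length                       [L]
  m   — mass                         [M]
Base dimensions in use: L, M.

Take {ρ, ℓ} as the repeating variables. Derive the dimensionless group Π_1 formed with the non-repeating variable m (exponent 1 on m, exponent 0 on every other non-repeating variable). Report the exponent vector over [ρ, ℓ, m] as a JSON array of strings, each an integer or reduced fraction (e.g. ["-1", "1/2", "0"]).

["-1", "-3", "1"]

Write exponents as rows L,M / cols ρ,ℓ,m:
  L: [-3  1  0]
  M: [ 1  0  1]
RREF → pivots at {ρ,ℓ} ⇒ r = 2
Pivot set = {ρ,ℓ}, free = {m}
RREF:
  r0: [   1    0    1]
  r1: [   0    1    3]
Fix exponent of m at 1; solve each RREF row for its pivot's exponent:
  r0: exp(ρ) + (1)·1 = 0 ⇒ exp(ρ) = -1
  r1: exp(ℓ) + (3)·1 = 0 ⇒ exp(ℓ) = -3
Π_1 = ρ^-1 · ℓ^-3 · m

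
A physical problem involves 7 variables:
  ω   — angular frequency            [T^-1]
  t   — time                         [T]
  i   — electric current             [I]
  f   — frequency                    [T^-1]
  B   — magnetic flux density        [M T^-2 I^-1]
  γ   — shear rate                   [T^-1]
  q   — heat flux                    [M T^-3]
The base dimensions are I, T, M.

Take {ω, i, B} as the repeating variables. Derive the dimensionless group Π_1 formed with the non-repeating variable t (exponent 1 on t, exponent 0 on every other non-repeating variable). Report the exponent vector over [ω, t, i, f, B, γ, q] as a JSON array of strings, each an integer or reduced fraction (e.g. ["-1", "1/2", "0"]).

["1", "1", "0", "0", "0", "0", "0"]

Write exponents as rows I,T,M / cols ω,t,i,f,B,γ,q:
  I: [ 0  0  1  0 -1  0  0]
  T: [-1  1  0 -1 -2 -1 -3]
  M: [ 0  0  0  0  1  0  1]
RREF → pivots at {ω,i,B} ⇒ r = 3
Repeat: ω,i,B; free: t,f,γ,q
RREF:
  r0: [   1   -1    0    1    0    1    1]
  r1: [   0    0    1    0    0    0    1]
  r2: [   0    0    0    0    1    0    1]
Fix exponent of t at 1, f at 0, γ at 0, q at 0; solve each RREF row for its pivot's exponent:
  r0: exp(ω) + (-1)·1 = 0 ⇒ exp(ω) = 1
  r1: exp(i) + (0)·1 = 0 ⇒ exp(i) = 0
  r2: exp(B) + (0)·1 = 0 ⇒ exp(B) = 0
Π_1 = ω · t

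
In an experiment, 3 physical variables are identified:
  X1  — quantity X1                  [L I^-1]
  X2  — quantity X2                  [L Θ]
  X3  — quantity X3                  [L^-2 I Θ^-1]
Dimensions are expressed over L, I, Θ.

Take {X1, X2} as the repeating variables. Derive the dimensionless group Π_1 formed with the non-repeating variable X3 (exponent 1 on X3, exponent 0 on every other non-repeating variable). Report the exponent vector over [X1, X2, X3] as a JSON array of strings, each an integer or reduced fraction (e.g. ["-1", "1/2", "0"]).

Dimensional matrix (L×I×Θ by X1×X2×X3):
  L: [ 1  1 -2]
  I: [-1  0  1]
  Θ: [ 0  1 -1]
RREF → pivots at {X1,X2} ⇒ r = 2
Pivot set = {X1,X2}, free = {X3}
RREF:
  r0: [   1    0   -1]
  r1: [   0    1   -1]
  r2: [   0    0    0]
Fix exponent of X3 at 1; solve each RREF row for its pivot's exponent:
  r0: exp(X1) + (-1)·1 = 0 ⇒ exp(X1) = 1
  r1: exp(X2) + (-1)·1 = 0 ⇒ exp(X2) = 1
Π_1 = X1 · X2 · X3

["1", "1", "1"]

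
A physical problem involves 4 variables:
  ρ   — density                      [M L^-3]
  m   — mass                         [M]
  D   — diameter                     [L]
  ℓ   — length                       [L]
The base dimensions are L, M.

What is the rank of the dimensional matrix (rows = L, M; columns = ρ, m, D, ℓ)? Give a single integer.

Dimensional matrix (L×M by ρ×m×D×ℓ):
  L: [-3  0  1  1]
  M: [ 1  1  0  0]
Row reduction gives pivot columns ρ,m; rank = 2

2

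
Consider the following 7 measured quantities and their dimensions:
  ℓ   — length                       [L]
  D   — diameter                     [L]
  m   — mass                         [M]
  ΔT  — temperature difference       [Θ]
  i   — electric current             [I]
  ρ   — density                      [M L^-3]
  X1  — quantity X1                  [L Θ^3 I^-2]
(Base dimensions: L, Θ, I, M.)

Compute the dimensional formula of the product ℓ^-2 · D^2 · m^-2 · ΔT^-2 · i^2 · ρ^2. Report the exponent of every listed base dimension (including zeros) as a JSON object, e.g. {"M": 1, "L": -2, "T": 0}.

{"L": -6, "Θ": -2, "I": 2, "M": 0}

Dimensional matrix (L×Θ×I×M by ℓ×D×m×ΔT×i×ρ×X1):
  L: [ 1  1  0  0  0 -3  1]
  Θ: [ 0  0  0  1  0  0  3]
  I: [ 0  0  0  0  1  0 -2]
  M: [ 0  0  1  0  0  1  0]
  [L]: (-2)·1+(2)·1+(-2)·0+(-2)·0+(2)·0+(2)·-3 = -6
  [Θ]: (-2)·0+(2)·0+(-2)·0+(-2)·1+(2)·0+(2)·0 = -2
  [I]: (-2)·0+(2)·0+(-2)·0+(-2)·0+(2)·1+(2)·0 = 2
  [M]: (-2)·0+(2)·0+(-2)·1+(-2)·0+(2)·0+(2)·1 = 0
⇒ L^-6 Θ^-2 I^2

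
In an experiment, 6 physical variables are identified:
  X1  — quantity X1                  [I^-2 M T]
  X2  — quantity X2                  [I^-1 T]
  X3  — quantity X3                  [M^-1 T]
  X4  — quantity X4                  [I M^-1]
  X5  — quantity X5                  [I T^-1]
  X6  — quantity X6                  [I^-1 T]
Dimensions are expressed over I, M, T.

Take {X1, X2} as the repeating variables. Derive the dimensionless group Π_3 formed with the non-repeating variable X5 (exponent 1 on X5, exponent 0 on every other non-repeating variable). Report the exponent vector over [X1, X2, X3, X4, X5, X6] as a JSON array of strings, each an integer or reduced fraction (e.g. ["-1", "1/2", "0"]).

["0", "1", "0", "0", "1", "0"]

Exponent matrix [I,M,T] × [X1,X2,X3,X4,X5,X6]:
  I: [-2 -1  0  1  1 -1]
  M: [ 1  0 -1 -1  0  0]
  T: [ 1  1  1  0 -1  1]
Echelon form has 2 nonzero rows (pivots: X1,X2)
Repeat: X1,X2; free: X3,X4,X5,X6
RREF:
  r0: [   1    0   -1   -1    0    0]
  r1: [   0    1    2    1   -1    1]
  r2: [   0    0    0    0    0    0]
Fix exponent of X5 at 1, X3 at 0, X4 at 0, X6 at 0; solve each RREF row for its pivot's exponent:
  r0: exp(X1) + (0)·1 = 0 ⇒ exp(X1) = 0
  r1: exp(X2) + (-1)·1 = 0 ⇒ exp(X2) = 1
Π_3 = X2 · X5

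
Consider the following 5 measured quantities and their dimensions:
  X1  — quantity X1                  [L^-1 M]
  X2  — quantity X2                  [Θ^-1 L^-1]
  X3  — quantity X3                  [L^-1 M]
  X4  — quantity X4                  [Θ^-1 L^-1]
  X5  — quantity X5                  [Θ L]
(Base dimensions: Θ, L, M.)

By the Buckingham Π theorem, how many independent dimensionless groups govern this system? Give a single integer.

3

Dimensional matrix (Θ×L×M by X1×X2×X3×X4×X5):
  Θ: [ 0 -1  0 -1  1]
  L: [-1 -1 -1 -1  1]
  M: [ 1  0  1  0  0]
Row reduction gives pivot columns X1,X2; rank = 2
n=5, r=2 ⇒ 3 dimensionless groups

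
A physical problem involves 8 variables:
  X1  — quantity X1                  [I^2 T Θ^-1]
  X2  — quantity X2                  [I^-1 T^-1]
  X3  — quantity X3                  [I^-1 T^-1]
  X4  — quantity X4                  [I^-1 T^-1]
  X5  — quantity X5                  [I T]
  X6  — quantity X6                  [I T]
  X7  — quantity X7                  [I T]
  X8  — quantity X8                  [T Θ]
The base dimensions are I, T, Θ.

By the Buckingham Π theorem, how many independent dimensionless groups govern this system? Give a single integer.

6

Exponent matrix [I,T,Θ] × [X1,X2,X3,X4,X5,X6,X7,X8]:
  I: [ 2 -1 -1 -1  1  1  1  0]
  T: [ 1 -1 -1 -1  1  1  1  1]
  Θ: [-1  0  0  0  0  0  0  1]
Row reduction gives pivot columns X1,X2; rank = 2
n=8, r=2 ⇒ 6 dimensionless groups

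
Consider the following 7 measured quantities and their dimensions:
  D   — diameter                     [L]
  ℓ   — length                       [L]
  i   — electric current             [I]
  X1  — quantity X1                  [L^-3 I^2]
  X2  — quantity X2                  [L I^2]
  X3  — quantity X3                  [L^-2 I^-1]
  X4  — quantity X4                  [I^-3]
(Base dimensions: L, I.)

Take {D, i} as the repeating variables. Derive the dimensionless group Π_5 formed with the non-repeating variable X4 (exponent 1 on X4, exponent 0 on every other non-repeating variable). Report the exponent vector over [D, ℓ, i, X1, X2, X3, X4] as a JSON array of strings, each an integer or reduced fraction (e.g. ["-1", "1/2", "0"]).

Write exponents as rows L,I / cols D,ℓ,i,X1,X2,X3,X4:
  L: [ 1  1  0 -3  1 -2  0]
  I: [ 0  0  1  2  2 -1 -3]
Row reduction gives pivot columns D,i; rank = 2
Pivot set = {D,i}, free = {ℓ,X1,X2,X3,X4}
RREF:
  r0: [   1    1    0   -3    1   -2    0]
  r1: [   0    0    1    2    2   -1   -3]
Fix exponent of X4 at 1, ℓ at 0, X1 at 0, X2 at 0, X3 at 0; solve each RREF row for its pivot's exponent:
  r0: exp(D) + (0)·1 = 0 ⇒ exp(D) = 0
  r1: exp(i) + (-3)·1 = 0 ⇒ exp(i) = 3
Π_5 = i^3 · X4

["0", "0", "3", "0", "0", "0", "1"]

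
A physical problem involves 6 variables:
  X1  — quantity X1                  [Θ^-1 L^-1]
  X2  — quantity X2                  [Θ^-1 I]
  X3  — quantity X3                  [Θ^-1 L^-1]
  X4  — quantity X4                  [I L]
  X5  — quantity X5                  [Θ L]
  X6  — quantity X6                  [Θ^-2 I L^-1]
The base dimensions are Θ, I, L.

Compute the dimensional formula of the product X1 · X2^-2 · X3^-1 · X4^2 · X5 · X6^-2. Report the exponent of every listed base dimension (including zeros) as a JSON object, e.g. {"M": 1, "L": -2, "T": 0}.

Write exponents as rows Θ,I,L / cols X1,X2,X3,X4,X5,X6:
  Θ: [-1 -1 -1  0  1 -2]
  I: [ 0  1  0  1  0  1]
  L: [-1  0 -1  1  1 -1]
  [Θ]: (1)·-1+(-2)·-1+(-1)·-1+(2)·0+(1)·1+(-2)·-2 = 7
  [I]: (1)·0+(-2)·1+(-1)·0+(2)·1+(1)·0+(-2)·1 = -2
  [L]: (1)·-1+(-2)·0+(-1)·-1+(2)·1+(1)·1+(-2)·-1 = 5
⇒ Θ^7 I^-2 L^5

{"Θ": 7, "I": -2, "L": 5}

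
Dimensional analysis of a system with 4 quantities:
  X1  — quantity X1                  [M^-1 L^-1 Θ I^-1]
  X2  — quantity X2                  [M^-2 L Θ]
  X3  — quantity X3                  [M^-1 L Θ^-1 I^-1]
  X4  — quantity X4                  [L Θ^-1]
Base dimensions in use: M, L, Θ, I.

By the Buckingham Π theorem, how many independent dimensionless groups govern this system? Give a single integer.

Dimensional matrix (M×L×Θ×I by X1×X2×X3×X4):
  M: [-1 -2 -1  0]
  L: [-1  1  1  1]
  Θ: [ 1  1 -1 -1]
  I: [-1  0 -1  0]
RREF → pivots at {X1,X2,X3} ⇒ r = 3
n=4, r=3 ⇒ 1 dimensionless group

1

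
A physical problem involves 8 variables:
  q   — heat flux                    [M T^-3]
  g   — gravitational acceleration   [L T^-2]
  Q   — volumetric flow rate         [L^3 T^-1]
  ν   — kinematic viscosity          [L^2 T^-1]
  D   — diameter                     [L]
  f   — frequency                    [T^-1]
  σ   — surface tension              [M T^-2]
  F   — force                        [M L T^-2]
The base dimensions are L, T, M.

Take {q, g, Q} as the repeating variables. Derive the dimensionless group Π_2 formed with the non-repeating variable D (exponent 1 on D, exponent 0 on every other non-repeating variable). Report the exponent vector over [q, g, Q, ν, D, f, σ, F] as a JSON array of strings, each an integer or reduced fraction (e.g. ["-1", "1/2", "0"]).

Exponent matrix [L,T,M] × [q,g,Q,ν,D,f,σ,F]:
  L: [ 0  1  3  2  1  0  0  1]
  T: [-3 -2 -1 -1  0 -1 -2 -2]
  M: [ 1  0  0  0  0  0  1  1]
Row reduction gives pivot columns q,g,Q; rank = 3
Repeat: q,g,Q; free: ν,D,f,σ,F
RREF:
  r0: [   1    0    0    0    0    0    1    1]
  r1: [   0    1    0  1/5 -1/5  3/5 -3/5 -4/5]
  r2: [   0    0    1  3/5  2/5 -1/5  1/5  3/5]
Fix exponent of D at 1, ν at 0, f at 0, σ at 0, F at 0; solve each RREF row for its pivot's exponent:
  r0: exp(q) + (0)·1 = 0 ⇒ exp(q) = 0
  r1: exp(g) + (-1/5)·1 = 0 ⇒ exp(g) = 1/5
  r2: exp(Q) + (2/5)·1 = 0 ⇒ exp(Q) = -2/5
Π_2 = g^(1/5) · Q^(-2/5) · D

["0", "1/5", "-2/5", "0", "1", "0", "0", "0"]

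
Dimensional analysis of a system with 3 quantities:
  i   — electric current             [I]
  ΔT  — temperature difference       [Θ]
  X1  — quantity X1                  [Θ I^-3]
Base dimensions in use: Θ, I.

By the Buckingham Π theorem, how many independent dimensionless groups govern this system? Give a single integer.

Write exponents as rows Θ,I / cols i,ΔT,X1:
  Θ: [ 0  1  1]
  I: [ 1  0 -3]
Row reduction gives pivot columns i,ΔT; rank = 2
Π count = n − r = 3 − 2 = 1

1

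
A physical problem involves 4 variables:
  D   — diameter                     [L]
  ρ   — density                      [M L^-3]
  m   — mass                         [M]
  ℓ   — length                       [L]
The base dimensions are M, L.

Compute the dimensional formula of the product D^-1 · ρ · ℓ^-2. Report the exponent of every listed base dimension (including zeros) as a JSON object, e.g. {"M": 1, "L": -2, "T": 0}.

{"M": 1, "L": -6}

Exponent matrix [M,L] × [D,ρ,m,ℓ]:
  M: [ 0  1  1  0]
  L: [ 1 -3  0  1]
  [M]: (-1)·0+(1)·1+(-2)·0 = 1
  [L]: (-1)·1+(1)·-3+(-2)·1 = -6
⇒ M L^-6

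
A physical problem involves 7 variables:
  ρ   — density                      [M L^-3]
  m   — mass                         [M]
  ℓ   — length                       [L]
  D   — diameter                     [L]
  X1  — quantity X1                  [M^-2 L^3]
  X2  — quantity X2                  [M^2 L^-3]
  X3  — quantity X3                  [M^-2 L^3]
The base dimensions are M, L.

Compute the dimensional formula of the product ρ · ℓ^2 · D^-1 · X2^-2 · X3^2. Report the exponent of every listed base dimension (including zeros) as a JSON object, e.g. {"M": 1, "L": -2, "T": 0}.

Write exponents as rows M,L / cols ρ,m,ℓ,D,X1,X2,X3:
  M: [ 1  1  0  0 -2  2 -2]
  L: [-3  0  1  1  3 -3  3]
  [M]: (1)·1+(2)·0+(-1)·0+(-2)·2+(2)·-2 = -7
  [L]: (1)·-3+(2)·1+(-1)·1+(-2)·-3+(2)·3 = 10
⇒ M^-7 L^10

{"M": -7, "L": 10}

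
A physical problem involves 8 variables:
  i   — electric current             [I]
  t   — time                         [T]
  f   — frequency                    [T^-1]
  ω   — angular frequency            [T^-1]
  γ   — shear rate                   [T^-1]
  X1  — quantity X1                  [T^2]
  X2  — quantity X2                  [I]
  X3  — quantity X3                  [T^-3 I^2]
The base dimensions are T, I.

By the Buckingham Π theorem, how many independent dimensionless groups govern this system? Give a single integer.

Exponent matrix [T,I] × [i,t,f,ω,γ,X1,X2,X3]:
  T: [ 0  1 -1 -1 -1  2  0 -3]
  I: [ 1  0  0  0  0  0  1  2]
Row reduction gives pivot columns i,t; rank = 2
n=8, r=2 ⇒ 6 dimensionless groups

6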